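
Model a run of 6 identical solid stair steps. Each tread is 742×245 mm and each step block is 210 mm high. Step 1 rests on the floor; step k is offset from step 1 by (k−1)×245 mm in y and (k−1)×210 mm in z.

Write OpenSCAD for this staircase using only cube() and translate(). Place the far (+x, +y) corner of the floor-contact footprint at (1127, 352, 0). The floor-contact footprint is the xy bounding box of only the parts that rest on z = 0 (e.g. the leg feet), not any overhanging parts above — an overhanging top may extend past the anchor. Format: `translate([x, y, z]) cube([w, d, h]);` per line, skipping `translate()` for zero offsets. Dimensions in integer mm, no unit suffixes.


translate([385, 107, 0]) cube([742, 245, 210]);
translate([385, 352, 210]) cube([742, 245, 210]);
translate([385, 597, 420]) cube([742, 245, 210]);
translate([385, 842, 630]) cube([742, 245, 210]);
translate([385, 1087, 840]) cube([742, 245, 210]);
translate([385, 1332, 1050]) cube([742, 245, 210]);


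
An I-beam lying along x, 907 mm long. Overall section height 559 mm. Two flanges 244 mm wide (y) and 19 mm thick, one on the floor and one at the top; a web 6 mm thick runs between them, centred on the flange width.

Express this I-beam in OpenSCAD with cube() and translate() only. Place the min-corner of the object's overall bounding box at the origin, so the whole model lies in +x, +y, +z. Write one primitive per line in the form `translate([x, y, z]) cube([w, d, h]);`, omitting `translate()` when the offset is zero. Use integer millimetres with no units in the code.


cube([907, 244, 19]);
translate([0, 119, 19]) cube([907, 6, 521]);
translate([0, 0, 540]) cube([907, 244, 19]);


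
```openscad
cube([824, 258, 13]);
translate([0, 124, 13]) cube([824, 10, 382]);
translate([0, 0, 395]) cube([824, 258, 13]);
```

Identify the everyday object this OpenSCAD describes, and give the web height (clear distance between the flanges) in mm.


An I-beam. The web height is 382 mm.

Two wide flanges with a thin centred web — an I-beam. Overall 408 mm minus two 13 mm flanges gives a web of 408 − 2·13 = 382 mm.


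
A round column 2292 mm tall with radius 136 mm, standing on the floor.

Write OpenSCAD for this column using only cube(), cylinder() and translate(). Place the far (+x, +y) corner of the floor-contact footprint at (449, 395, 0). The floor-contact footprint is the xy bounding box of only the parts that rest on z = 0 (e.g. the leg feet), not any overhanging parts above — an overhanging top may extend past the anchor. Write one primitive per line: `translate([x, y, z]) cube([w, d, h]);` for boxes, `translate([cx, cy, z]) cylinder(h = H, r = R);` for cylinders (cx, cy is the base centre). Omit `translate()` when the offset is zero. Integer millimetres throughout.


translate([313, 259, 0]) cylinder(h = 2292, r = 136);


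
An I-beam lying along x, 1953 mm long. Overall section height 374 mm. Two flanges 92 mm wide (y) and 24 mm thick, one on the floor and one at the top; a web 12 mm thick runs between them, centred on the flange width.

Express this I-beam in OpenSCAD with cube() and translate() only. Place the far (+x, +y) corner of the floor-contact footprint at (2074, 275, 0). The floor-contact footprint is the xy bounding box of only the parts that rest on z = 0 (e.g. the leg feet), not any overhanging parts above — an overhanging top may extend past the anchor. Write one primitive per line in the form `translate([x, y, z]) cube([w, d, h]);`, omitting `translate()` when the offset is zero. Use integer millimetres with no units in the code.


translate([121, 183, 0]) cube([1953, 92, 24]);
translate([121, 223, 24]) cube([1953, 12, 326]);
translate([121, 183, 350]) cube([1953, 92, 24]);


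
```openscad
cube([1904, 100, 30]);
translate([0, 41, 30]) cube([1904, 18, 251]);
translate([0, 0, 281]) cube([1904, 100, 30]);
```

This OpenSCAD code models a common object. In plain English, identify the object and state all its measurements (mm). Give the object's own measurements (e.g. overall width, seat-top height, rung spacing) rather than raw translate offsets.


An I-beam lying along x, 1904 mm long. Overall section height 311 mm. Two flanges 100 mm wide (y) and 30 mm thick, one on the floor and one at the top; a web 18 mm thick runs between them, centred on the flange width.


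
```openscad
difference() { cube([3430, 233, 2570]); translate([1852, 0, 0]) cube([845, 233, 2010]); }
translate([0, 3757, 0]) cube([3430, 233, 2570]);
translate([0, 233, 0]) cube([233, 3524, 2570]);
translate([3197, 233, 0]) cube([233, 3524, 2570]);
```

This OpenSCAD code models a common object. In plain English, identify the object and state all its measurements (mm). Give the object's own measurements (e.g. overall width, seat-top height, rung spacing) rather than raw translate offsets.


A single room: four walls, each 2570 mm tall and 233 mm thick, enclosing an outside footprint 3430×3990 mm (x × y), no floor or roof. The front and back walls (−y and +y sides) run the full x-width; the side walls fit between their inner faces. A door opening 845 mm wide and 2010 mm tall is cut through the front wall from the floor up, its −x edge 1852 mm from the wall's −x end.


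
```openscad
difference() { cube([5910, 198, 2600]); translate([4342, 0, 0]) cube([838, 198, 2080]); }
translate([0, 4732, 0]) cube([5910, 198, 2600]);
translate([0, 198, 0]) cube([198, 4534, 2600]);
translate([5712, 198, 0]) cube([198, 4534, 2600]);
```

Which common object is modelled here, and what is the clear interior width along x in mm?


A single room. The interior width is 5514 mm.

Four walls enclosing a rectangle with a door in the front wall — a room. Outside width 5910 minus two 198 mm walls gives 5514 mm.


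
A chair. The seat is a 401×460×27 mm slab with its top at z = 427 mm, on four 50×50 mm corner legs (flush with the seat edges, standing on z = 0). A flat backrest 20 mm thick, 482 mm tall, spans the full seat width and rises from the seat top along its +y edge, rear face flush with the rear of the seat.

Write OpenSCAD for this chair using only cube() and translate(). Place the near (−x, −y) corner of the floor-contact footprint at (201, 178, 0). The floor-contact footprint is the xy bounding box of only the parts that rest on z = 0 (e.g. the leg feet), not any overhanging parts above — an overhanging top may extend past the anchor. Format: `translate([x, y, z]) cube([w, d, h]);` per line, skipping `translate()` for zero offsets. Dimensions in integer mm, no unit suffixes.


// leg_h = 427 - 27 = 400
translate([201, 178, 400]) cube([401, 460, 27]);
translate([201, 178, 0]) cube([50, 50, 400]);
translate([552, 178, 0]) cube([50, 50, 400]);
translate([201, 588, 0]) cube([50, 50, 400]);
translate([552, 588, 0]) cube([50, 50, 400]);
translate([201, 618, 427]) cube([401, 20, 482]);


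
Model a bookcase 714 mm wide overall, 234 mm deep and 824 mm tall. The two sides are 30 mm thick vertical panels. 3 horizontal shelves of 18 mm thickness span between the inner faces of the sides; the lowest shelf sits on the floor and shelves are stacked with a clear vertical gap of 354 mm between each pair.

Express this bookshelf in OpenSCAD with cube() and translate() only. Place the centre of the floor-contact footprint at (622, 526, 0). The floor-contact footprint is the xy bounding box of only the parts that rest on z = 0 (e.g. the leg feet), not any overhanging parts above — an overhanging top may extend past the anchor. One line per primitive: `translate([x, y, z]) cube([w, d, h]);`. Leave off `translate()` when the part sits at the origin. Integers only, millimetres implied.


translate([265, 409, 0]) cube([30, 234, 824]);
translate([949, 409, 0]) cube([30, 234, 824]);
translate([295, 409, 0]) cube([654, 234, 18]);
translate([295, 409, 372]) cube([654, 234, 18]);
translate([295, 409, 744]) cube([654, 234, 18]);


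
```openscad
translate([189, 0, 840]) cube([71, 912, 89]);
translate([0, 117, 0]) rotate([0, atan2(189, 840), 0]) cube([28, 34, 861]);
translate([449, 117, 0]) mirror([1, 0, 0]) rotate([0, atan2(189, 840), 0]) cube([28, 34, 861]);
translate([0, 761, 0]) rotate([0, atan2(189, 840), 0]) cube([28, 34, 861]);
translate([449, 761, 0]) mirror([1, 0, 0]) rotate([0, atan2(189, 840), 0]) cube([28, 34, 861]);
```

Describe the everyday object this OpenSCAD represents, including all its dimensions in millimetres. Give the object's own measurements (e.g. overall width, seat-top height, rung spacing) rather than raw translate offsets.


A sawhorse. A 71×912×89 mm beam (x, y, z) sits on two A-frame leg pairs. Each pair is two raked legs of 28×34 mm section (34 mm along y) splaying symmetrically in x. Each leg rises 840 mm vertically over 189 mm of horizontal reach and is 861 mm long along its own axis. Every leg's outer bottom edge rests on the floor and its outer top edge meets a bottom edge of the beam — the left legs (tilting toward +x) meet the beam's −x bottom edge, the right legs (their mirror images, tilting toward −x) meet its +x bottom edge — so the leg tops tuck under the beam, the beam's underside is 840 mm above the floor, and the feet are 449 mm apart outside-to-outside with the beam centred between them. The two leg pairs are set in 117 mm from either end of the beam.


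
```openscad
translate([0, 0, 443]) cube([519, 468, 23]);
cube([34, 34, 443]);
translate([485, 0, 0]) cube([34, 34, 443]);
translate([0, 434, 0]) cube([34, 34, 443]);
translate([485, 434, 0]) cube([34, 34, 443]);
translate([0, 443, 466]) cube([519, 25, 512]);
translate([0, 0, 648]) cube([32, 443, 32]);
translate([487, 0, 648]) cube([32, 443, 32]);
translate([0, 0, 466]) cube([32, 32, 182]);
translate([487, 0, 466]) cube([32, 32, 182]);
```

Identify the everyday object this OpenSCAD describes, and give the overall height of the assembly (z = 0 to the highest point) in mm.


A chair. The overall height is 978 mm.

A slab on four corner posts with a tall panel at the back — a chair. The seat slab sits at z = 443 with thickness 23, and the 512 mm backrest starts at the seat top, so the overall height is 443 + 23 + 512 = 978 mm.


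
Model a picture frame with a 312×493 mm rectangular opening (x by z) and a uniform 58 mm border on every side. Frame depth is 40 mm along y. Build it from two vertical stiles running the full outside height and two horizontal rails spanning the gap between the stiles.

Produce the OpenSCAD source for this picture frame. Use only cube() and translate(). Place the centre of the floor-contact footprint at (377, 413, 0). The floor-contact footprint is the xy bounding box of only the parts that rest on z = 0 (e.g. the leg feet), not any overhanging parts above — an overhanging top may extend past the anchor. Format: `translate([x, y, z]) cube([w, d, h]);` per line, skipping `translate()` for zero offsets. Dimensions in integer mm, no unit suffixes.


translate([163, 393, 0]) cube([58, 40, 609]);
translate([533, 393, 0]) cube([58, 40, 609]);
translate([221, 393, 0]) cube([312, 40, 58]);
translate([221, 393, 551]) cube([312, 40, 58]);


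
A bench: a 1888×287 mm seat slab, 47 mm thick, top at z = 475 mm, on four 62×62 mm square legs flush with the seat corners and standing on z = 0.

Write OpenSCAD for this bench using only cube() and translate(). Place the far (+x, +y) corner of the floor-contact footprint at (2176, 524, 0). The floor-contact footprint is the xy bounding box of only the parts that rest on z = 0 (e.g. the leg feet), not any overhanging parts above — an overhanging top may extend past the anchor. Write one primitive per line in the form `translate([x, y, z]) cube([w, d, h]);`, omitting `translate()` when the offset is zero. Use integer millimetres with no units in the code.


// leg_h = 475 − 47 = 428
translate([288, 237, 428]) cube([1888, 287, 47]);
translate([288, 237, 0]) cube([62, 62, 428]);
translate([288, 462, 0]) cube([62, 62, 428]);
translate([2114, 237, 0]) cube([62, 62, 428]);
translate([2114, 462, 0]) cube([62, 62, 428]);


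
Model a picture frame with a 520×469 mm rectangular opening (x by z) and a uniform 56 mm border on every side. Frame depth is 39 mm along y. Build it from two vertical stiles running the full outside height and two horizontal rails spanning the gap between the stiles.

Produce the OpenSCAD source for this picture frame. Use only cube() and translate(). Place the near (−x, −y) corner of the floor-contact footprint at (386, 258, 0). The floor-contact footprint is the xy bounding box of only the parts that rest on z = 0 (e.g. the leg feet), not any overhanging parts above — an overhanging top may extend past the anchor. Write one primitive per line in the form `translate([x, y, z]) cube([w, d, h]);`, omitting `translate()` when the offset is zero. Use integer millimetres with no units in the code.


translate([386, 258, 0]) cube([56, 39, 581]);
translate([962, 258, 0]) cube([56, 39, 581]);
translate([442, 258, 0]) cube([520, 39, 56]);
translate([442, 258, 525]) cube([520, 39, 56]);


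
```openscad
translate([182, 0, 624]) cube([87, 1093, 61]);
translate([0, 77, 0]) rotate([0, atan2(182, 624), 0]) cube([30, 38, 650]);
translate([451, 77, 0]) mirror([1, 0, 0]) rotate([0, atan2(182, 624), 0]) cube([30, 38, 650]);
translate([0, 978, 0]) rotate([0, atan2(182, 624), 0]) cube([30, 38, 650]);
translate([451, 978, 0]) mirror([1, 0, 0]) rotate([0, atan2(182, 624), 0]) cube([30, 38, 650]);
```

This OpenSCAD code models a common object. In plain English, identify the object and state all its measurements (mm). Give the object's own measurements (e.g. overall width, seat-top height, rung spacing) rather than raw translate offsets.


A sawhorse. A 87×1093×61 mm beam (x, y, z) sits on two A-frame leg pairs. Each pair is two raked legs of 30×38 mm section (38 mm along y) splaying symmetrically in x. Each leg rises 624 mm vertically over 182 mm of horizontal reach and is 650 mm long along its own axis. Every leg's outer bottom edge rests on the floor and its outer top edge meets a bottom edge of the beam — the left legs (tilting toward +x) meet the beam's −x bottom edge, the right legs (their mirror images, tilting toward −x) meet its +x bottom edge — so the leg tops tuck under the beam, the beam's underside is 624 mm above the floor, and the feet are 451 mm apart outside-to-outside with the beam centred between them. The two leg pairs are set in 77 mm from either end of the beam.


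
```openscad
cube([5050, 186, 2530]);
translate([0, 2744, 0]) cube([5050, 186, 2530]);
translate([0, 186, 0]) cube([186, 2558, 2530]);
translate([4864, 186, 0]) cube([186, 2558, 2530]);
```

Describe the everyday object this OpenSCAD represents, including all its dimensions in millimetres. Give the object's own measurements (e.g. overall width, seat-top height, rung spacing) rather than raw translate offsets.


The wall frame of a small rectangular building: four walls, each 2530 mm tall and 186 mm thick, enclosing a footprint 5050 mm (x) by 2930 mm (y) outside-to-outside, with no floor or roof. The front and back walls (the −y and +y sides) span the full width; the two side walls fit between them.


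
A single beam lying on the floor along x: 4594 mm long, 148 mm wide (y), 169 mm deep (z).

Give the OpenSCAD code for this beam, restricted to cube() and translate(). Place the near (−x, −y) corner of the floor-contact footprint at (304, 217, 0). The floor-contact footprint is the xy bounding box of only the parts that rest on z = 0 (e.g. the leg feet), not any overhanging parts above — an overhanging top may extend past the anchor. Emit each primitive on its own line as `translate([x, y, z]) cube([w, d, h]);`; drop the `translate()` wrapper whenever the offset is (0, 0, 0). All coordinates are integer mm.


translate([304, 217, 0]) cube([4594, 148, 169]);


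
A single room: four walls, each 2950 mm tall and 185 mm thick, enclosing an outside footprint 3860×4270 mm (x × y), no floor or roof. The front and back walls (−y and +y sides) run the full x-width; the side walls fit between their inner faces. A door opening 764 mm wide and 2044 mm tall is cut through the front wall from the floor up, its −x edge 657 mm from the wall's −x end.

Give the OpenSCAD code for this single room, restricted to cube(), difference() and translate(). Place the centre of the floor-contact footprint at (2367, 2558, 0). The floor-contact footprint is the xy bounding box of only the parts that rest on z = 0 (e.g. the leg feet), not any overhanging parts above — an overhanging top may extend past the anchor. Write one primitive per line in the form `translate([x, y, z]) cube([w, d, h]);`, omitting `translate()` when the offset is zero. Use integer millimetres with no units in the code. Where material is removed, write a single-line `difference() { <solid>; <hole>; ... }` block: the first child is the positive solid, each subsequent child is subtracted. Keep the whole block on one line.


difference() { translate([437, 423, 0]) cube([3860, 185, 2950]); translate([1094, 423, 0]) cube([764, 185, 2044]); }
translate([437, 4508, 0]) cube([3860, 185, 2950]);
translate([437, 608, 0]) cube([185, 3900, 2950]);
translate([4112, 608, 0]) cube([185, 3900, 2950]);


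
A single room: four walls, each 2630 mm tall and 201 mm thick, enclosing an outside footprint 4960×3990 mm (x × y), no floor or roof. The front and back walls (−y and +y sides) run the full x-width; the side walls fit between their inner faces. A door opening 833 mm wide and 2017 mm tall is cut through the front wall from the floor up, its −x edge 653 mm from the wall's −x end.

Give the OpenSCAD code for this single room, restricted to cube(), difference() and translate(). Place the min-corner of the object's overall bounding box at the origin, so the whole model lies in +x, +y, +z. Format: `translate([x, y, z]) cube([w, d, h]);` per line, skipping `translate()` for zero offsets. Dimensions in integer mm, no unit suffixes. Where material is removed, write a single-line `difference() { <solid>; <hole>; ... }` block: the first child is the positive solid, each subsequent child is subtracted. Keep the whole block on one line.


difference() { cube([4960, 201, 2630]); translate([653, 0, 0]) cube([833, 201, 2017]); }
translate([0, 3789, 0]) cube([4960, 201, 2630]);
translate([0, 201, 0]) cube([201, 3588, 2630]);
translate([4759, 201, 0]) cube([201, 3588, 2630]);


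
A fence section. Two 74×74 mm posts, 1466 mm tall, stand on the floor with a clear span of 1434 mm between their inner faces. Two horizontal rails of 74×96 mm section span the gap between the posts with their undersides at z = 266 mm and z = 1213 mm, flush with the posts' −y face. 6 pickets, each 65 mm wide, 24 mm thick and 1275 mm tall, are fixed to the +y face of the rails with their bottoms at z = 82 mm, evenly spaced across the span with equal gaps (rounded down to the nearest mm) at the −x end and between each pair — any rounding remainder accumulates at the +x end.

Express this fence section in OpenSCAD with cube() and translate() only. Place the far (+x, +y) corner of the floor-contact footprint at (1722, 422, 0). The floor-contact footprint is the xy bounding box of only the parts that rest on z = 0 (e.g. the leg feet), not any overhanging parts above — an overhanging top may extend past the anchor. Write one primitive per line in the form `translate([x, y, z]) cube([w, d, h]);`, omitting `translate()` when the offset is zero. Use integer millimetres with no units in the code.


translate([140, 348, 0]) cube([74, 74, 1466]);
translate([1648, 348, 0]) cube([74, 74, 1466]);
translate([214, 348, 266]) cube([1434, 74, 96]);
translate([214, 348, 1213]) cube([1434, 74, 96]);
translate([363, 422, 82]) cube([65, 24, 1275]);
translate([577, 422, 82]) cube([65, 24, 1275]);
translate([791, 422, 82]) cube([65, 24, 1275]);
translate([1005, 422, 82]) cube([65, 24, 1275]);
translate([1219, 422, 82]) cube([65, 24, 1275]);
translate([1433, 422, 82]) cube([65, 24, 1275]);


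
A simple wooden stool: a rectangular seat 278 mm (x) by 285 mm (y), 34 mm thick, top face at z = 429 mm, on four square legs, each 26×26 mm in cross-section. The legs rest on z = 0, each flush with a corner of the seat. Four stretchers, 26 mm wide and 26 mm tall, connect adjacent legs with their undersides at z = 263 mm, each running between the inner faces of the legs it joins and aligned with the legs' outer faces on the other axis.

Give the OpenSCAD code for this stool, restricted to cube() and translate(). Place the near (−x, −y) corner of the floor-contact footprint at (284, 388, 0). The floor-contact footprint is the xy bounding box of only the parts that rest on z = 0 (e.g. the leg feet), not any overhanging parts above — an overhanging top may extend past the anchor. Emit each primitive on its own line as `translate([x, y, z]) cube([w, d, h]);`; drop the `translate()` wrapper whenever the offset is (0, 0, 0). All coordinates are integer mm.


translate([284, 388, 395]) cube([278, 285, 34]);
translate([284, 388, 0]) cube([26, 26, 395]);
translate([536, 388, 0]) cube([26, 26, 395]);
translate([284, 647, 0]) cube([26, 26, 395]);
translate([536, 647, 0]) cube([26, 26, 395]);
translate([310, 388, 263]) cube([226, 26, 26]);
translate([310, 647, 263]) cube([226, 26, 26]);
translate([284, 414, 263]) cube([26, 233, 26]);
translate([536, 414, 263]) cube([26, 233, 26]);


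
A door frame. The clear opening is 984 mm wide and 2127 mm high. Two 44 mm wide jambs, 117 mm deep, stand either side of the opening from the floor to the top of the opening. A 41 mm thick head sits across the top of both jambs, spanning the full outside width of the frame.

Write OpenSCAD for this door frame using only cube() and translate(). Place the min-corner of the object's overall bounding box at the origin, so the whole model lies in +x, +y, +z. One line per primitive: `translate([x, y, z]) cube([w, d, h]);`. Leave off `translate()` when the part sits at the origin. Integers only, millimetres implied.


cube([44, 117, 2127]);
translate([1028, 0, 0]) cube([44, 117, 2127]);
translate([0, 0, 2127]) cube([1072, 117, 41]);


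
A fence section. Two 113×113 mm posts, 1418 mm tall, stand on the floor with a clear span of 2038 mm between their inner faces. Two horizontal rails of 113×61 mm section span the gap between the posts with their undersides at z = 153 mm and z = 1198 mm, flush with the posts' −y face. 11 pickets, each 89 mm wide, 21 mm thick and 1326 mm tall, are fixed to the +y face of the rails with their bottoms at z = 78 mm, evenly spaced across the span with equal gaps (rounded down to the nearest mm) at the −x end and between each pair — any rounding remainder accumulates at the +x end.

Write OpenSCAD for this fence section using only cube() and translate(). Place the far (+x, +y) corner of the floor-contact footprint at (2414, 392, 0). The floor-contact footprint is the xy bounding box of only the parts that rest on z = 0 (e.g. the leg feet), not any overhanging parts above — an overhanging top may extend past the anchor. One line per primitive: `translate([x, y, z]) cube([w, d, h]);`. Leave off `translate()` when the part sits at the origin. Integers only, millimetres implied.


translate([150, 279, 0]) cube([113, 113, 1418]);
translate([2301, 279, 0]) cube([113, 113, 1418]);
translate([263, 279, 153]) cube([2038, 113, 61]);
translate([263, 279, 1198]) cube([2038, 113, 61]);
translate([351, 392, 78]) cube([89, 21, 1326]);
translate([528, 392, 78]) cube([89, 21, 1326]);
translate([705, 392, 78]) cube([89, 21, 1326]);
translate([882, 392, 78]) cube([89, 21, 1326]);
translate([1059, 392, 78]) cube([89, 21, 1326]);
translate([1236, 392, 78]) cube([89, 21, 1326]);
translate([1413, 392, 78]) cube([89, 21, 1326]);
translate([1590, 392, 78]) cube([89, 21, 1326]);
translate([1767, 392, 78]) cube([89, 21, 1326]);
translate([1944, 392, 78]) cube([89, 21, 1326]);
translate([2121, 392, 78]) cube([89, 21, 1326]);


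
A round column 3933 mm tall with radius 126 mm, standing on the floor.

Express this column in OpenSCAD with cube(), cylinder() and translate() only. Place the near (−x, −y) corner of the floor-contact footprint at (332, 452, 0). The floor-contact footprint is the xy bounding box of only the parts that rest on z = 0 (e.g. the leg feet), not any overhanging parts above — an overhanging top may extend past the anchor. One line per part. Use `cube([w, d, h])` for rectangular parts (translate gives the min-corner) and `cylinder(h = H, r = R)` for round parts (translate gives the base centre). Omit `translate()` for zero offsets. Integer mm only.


translate([458, 578, 0]) cylinder(h = 3933, r = 126);


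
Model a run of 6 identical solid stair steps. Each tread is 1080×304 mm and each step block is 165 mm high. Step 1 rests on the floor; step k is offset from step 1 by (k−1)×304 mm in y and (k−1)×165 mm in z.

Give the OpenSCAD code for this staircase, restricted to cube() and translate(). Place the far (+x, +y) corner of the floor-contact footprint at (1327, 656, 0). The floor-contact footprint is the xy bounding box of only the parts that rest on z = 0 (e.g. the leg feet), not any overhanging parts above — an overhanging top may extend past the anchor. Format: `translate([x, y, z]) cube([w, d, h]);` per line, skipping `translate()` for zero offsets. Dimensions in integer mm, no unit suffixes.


translate([247, 352, 0]) cube([1080, 304, 165]);
translate([247, 656, 165]) cube([1080, 304, 165]);
translate([247, 960, 330]) cube([1080, 304, 165]);
translate([247, 1264, 495]) cube([1080, 304, 165]);
translate([247, 1568, 660]) cube([1080, 304, 165]);
translate([247, 1872, 825]) cube([1080, 304, 165]);


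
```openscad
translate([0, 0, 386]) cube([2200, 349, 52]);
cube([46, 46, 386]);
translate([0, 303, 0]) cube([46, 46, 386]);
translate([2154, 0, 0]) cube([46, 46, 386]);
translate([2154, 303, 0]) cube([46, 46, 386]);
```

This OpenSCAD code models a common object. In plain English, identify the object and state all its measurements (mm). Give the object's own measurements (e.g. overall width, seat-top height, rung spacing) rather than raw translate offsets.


A bench: a 2200×349 mm seat slab, 52 mm thick, top at z = 438 mm, on four 46×46 mm square legs flush with the seat corners and standing on z = 0.


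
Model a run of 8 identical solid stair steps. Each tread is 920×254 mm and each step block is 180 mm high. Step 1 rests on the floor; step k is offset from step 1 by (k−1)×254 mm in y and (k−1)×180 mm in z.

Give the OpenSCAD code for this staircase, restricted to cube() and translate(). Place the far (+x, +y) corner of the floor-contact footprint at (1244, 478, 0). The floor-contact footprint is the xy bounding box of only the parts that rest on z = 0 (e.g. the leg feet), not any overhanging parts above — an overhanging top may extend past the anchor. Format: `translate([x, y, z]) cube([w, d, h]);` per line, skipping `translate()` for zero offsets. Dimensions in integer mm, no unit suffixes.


translate([324, 224, 0]) cube([920, 254, 180]);
translate([324, 478, 180]) cube([920, 254, 180]);
translate([324, 732, 360]) cube([920, 254, 180]);
translate([324, 986, 540]) cube([920, 254, 180]);
translate([324, 1240, 720]) cube([920, 254, 180]);
translate([324, 1494, 900]) cube([920, 254, 180]);
translate([324, 1748, 1080]) cube([920, 254, 180]);
translate([324, 2002, 1260]) cube([920, 254, 180]);


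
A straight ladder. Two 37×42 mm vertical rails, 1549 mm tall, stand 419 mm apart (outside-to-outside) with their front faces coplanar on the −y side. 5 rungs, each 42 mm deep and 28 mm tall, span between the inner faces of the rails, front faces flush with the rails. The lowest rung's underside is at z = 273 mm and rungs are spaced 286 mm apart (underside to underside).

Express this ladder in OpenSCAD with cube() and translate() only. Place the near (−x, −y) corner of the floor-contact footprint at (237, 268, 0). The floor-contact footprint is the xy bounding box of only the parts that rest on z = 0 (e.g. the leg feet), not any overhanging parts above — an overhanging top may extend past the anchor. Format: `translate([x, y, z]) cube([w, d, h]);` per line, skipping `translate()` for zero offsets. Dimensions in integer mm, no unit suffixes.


// rung span = 419 - 2*37 = 345
// rung[k] z = 273 + k*286
translate([237, 268, 0]) cube([37, 42, 1549]);
translate([619, 268, 0]) cube([37, 42, 1549]);
translate([274, 268, 273]) cube([345, 42, 28]);
translate([274, 268, 559]) cube([345, 42, 28]);
translate([274, 268, 845]) cube([345, 42, 28]);
translate([274, 268, 1131]) cube([345, 42, 28]);
translate([274, 268, 1417]) cube([345, 42, 28]);


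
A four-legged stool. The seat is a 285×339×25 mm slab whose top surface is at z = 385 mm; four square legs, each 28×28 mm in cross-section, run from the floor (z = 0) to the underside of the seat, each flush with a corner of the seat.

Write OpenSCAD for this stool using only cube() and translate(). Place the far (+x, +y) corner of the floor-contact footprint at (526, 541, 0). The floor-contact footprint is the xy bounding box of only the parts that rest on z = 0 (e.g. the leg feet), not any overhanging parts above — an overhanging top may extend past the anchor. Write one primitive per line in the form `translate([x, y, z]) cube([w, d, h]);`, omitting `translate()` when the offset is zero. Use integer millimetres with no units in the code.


// leg_h = 385 - 25 = 360
translate([241, 202, 360]) cube([285, 339, 25]);
translate([241, 202, 0]) cube([28, 28, 360]);
translate([498, 202, 0]) cube([28, 28, 360]);
translate([241, 513, 0]) cube([28, 28, 360]);
translate([498, 513, 0]) cube([28, 28, 360]);


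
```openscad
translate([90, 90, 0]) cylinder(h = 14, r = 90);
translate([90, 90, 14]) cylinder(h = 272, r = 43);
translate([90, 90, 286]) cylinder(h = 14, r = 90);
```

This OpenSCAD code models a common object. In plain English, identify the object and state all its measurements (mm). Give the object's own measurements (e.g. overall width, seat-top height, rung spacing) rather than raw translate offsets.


A spool: two coaxial disc flanges of radius 90 mm and thickness 14 mm, joined by a core cylinder of radius 43 mm and height 272 mm. The lower flange rests on z = 0 and the three cylinders share a vertical axis.


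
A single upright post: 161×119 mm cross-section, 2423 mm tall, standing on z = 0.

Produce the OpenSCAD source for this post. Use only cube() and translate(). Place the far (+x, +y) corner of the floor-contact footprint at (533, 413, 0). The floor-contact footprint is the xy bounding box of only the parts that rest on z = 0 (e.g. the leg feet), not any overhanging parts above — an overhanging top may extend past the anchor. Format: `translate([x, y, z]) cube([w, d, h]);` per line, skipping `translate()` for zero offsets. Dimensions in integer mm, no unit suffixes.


translate([372, 294, 0]) cube([161, 119, 2423]);


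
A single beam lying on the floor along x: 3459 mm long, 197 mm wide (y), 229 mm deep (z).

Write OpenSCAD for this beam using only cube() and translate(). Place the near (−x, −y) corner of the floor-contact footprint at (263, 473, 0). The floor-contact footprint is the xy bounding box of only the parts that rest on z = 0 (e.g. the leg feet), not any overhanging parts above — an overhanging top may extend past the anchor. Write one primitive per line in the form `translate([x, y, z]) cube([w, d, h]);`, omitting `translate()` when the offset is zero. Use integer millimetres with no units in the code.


translate([263, 473, 0]) cube([3459, 197, 229]);


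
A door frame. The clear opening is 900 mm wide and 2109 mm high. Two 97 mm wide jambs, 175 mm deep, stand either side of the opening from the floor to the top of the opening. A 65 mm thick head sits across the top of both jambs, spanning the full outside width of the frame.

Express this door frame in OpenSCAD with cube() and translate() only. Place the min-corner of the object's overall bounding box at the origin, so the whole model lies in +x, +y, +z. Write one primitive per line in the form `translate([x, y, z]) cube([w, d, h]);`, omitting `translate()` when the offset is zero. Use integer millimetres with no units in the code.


cube([97, 175, 2109]);
translate([997, 0, 0]) cube([97, 175, 2109]);
translate([0, 0, 2109]) cube([1094, 175, 65]);


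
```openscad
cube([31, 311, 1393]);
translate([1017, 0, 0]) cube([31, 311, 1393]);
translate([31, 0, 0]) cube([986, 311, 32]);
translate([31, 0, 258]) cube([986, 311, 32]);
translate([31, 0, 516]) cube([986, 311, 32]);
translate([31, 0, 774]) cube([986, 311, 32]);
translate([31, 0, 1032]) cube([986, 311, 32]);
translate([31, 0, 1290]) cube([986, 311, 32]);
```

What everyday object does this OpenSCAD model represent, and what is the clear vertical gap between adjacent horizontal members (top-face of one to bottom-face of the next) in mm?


A bookshelf. The clear shelf gap is 226 mm.

Two tall side panels with 6 horizontal boards between them — a bookshelf. The first two shelf undersides are at z = 0 and z = 258; with shelf thickness 32, the clear gap is 258 − 0 − 32 = 226 mm.


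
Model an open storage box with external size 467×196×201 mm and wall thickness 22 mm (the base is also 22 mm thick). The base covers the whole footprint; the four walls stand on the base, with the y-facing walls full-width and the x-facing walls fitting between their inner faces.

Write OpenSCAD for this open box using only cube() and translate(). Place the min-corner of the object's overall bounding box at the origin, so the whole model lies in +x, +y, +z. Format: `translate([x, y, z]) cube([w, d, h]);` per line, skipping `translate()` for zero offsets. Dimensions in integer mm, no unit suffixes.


cube([467, 196, 22]);
translate([0, 0, 22]) cube([467, 22, 179]);
translate([0, 174, 22]) cube([467, 22, 179]);
translate([0, 22, 22]) cube([22, 152, 179]);
translate([445, 22, 22]) cube([22, 152, 179]);


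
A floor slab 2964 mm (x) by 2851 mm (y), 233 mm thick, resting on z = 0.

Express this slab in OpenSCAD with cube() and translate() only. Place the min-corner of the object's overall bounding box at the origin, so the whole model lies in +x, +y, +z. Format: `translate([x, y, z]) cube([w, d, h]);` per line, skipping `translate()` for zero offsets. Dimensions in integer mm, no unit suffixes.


cube([2964, 2851, 233]);


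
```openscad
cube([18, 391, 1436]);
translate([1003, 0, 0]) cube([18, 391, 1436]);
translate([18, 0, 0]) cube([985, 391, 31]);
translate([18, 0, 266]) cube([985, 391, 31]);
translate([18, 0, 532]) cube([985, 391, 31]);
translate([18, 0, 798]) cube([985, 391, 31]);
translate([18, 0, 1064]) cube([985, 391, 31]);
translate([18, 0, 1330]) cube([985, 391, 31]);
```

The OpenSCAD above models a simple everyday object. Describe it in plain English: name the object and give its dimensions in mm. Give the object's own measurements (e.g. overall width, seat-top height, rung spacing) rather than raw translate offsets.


An open bookshelf. Two side panels, each 18 mm thick, 391 mm deep and 1436 mm tall, stand 1021 mm apart (outside-to-outside). Between them sit 6 shelves, each 31 mm thick and 391 mm deep, spanning the full gap between the sides. The bottom shelf rests on the floor (its underside at z = 0) and the clear gap between one shelf's top and the next shelf's underside is 235 mm.


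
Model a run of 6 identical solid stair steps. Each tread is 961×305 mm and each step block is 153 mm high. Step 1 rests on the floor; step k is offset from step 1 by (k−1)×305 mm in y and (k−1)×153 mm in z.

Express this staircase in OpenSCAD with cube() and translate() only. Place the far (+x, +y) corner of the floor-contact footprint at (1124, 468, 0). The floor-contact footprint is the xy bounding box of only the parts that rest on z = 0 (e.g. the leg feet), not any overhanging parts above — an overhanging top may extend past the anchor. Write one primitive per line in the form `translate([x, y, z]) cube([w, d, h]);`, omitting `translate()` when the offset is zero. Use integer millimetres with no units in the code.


translate([163, 163, 0]) cube([961, 305, 153]);
translate([163, 468, 153]) cube([961, 305, 153]);
translate([163, 773, 306]) cube([961, 305, 153]);
translate([163, 1078, 459]) cube([961, 305, 153]);
translate([163, 1383, 612]) cube([961, 305, 153]);
translate([163, 1688, 765]) cube([961, 305, 153]);


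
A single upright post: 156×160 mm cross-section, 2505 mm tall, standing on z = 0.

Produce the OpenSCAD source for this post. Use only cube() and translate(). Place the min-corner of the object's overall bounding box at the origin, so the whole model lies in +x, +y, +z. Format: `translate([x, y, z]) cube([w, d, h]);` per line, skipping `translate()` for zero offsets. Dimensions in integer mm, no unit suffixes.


cube([156, 160, 2505]);


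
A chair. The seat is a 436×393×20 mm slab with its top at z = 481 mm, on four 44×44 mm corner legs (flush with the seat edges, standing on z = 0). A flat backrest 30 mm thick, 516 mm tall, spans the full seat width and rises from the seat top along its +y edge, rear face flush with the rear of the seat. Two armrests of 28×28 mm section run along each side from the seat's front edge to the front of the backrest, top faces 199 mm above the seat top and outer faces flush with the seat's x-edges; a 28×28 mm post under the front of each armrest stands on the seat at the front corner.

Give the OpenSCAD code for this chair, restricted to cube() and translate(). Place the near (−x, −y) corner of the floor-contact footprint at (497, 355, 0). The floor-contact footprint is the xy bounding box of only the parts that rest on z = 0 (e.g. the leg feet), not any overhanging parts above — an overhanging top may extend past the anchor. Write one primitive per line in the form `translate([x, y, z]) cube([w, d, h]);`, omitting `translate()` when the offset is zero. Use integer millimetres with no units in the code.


translate([497, 355, 461]) cube([436, 393, 20]);
translate([497, 355, 0]) cube([44, 44, 461]);
translate([889, 355, 0]) cube([44, 44, 461]);
translate([497, 704, 0]) cube([44, 44, 461]);
translate([889, 704, 0]) cube([44, 44, 461]);
translate([497, 718, 481]) cube([436, 30, 516]);
translate([497, 355, 652]) cube([28, 363, 28]);
translate([905, 355, 652]) cube([28, 363, 28]);
translate([497, 355, 481]) cube([28, 28, 171]);
translate([905, 355, 481]) cube([28, 28, 171]);


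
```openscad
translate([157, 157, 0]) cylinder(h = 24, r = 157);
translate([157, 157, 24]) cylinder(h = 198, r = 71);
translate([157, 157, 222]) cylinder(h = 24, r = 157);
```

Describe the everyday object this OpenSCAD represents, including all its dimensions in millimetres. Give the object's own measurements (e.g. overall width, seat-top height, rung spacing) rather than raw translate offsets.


A spool: two coaxial disc flanges of radius 157 mm and thickness 24 mm, joined by a core cylinder of radius 71 mm and height 198 mm. The lower flange rests on z = 0 and the three cylinders share a vertical axis.


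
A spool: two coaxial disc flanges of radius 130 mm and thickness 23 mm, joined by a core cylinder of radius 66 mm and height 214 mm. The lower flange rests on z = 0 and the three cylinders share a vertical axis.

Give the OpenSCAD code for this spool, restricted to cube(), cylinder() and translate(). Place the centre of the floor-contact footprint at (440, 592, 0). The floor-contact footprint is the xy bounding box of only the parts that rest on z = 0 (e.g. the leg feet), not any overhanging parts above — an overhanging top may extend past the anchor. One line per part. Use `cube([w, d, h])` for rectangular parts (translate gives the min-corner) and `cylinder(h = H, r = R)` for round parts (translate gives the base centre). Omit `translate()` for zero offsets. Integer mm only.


translate([440, 592, 0]) cylinder(h = 23, r = 130);
translate([440, 592, 23]) cylinder(h = 214, r = 66);
translate([440, 592, 237]) cylinder(h = 23, r = 130);


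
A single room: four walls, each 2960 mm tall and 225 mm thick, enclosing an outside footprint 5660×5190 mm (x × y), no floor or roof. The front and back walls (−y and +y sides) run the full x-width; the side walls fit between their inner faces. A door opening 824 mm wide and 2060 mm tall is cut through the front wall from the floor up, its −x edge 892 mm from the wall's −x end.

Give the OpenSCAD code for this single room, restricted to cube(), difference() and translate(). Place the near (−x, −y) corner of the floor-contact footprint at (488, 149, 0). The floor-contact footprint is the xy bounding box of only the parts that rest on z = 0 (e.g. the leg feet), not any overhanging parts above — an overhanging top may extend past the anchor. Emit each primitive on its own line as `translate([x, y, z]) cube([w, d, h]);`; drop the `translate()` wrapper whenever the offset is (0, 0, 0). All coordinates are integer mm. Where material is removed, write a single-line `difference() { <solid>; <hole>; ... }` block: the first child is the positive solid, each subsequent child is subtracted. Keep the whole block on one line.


difference() { translate([488, 149, 0]) cube([5660, 225, 2960]); translate([1380, 149, 0]) cube([824, 225, 2060]); }
translate([488, 5114, 0]) cube([5660, 225, 2960]);
translate([488, 374, 0]) cube([225, 4740, 2960]);
translate([5923, 374, 0]) cube([225, 4740, 2960]);
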